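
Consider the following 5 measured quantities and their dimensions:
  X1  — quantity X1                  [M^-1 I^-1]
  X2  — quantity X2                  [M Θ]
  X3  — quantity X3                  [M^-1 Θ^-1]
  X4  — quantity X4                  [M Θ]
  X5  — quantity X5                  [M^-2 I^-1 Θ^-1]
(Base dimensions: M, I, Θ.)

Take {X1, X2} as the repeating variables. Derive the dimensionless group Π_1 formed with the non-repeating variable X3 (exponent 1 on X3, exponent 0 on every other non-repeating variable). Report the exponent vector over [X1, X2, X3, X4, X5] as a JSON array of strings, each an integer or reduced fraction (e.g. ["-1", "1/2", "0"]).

["0", "1", "1", "0", "0"]

Exponent matrix [M,I,Θ] × [X1,X2,X3,X4,X5]:
  M: [-1  1 -1  1 -2]
  I: [-1  0  0  0 -1]
  Θ: [ 0  1 -1  1 -1]
RREF → pivots at {X1,X2} ⇒ r = 2
Pivot set = {X1,X2}, free = {X3,X4,X5}
RREF:
  r0: [   1    0    0    0    1]
  r1: [   0    1   -1    1   -1]
  r2: [   0    0    0    0    0]
Fix exponent of X3 at 1, X4 at 0, X5 at 0; solve each RREF row for its pivot's exponent:
  r0: exp(X1) + (0)·1 = 0 ⇒ exp(X1) = 0
  r1: exp(X2) + (-1)·1 = 0 ⇒ exp(X2) = 1
Π_1 = X2 · X3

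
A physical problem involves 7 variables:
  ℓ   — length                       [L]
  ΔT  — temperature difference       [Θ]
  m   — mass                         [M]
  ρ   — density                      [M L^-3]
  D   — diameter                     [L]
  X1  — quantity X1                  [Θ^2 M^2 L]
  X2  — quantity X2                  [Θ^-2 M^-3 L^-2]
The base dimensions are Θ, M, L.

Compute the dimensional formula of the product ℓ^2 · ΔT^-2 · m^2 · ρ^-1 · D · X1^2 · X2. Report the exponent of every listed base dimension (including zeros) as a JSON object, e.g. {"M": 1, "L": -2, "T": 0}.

{"Θ": 0, "M": 2, "L": 6}

Write exponents as rows Θ,M,L / cols ℓ,ΔT,m,ρ,D,X1,X2:
  Θ: [ 0  1  0  0  0  2 -2]
  M: [ 0  0  1  1  0  2 -3]
  L: [ 1  0  0 -3  1  1 -2]
  [Θ]: (2)·0+(-2)·1+(2)·0+(-1)·0+(1)·0+(2)·2+(1)·-2 = 0
  [M]: (2)·0+(-2)·0+(2)·1+(-1)·1+(1)·0+(2)·2+(1)·-3 = 2
  [L]: (2)·1+(-2)·0+(2)·0+(-1)·-3+(1)·1+(2)·1+(1)·-2 = 6
⇒ M^2 L^6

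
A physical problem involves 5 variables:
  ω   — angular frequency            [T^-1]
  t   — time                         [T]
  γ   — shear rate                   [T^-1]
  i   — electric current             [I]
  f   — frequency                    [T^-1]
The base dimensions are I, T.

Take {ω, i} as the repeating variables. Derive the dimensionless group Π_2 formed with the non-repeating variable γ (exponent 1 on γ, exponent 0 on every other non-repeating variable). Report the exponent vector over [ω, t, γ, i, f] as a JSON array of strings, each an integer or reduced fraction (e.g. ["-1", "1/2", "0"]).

["-1", "0", "1", "0", "0"]

Exponent matrix [I,T] × [ω,t,γ,i,f]:
  I: [ 0  0  0  1  0]
  T: [-1  1 -1  0 -1]
Row reduction gives pivot columns ω,i; rank = 2
Repeat: ω,i; free: t,γ,f
RREF:
  r0: [   1   -1    1    0    1]
  r1: [   0    0    0    1    0]
Fix exponent of γ at 1, t at 0, f at 0; solve each RREF row for its pivot's exponent:
  r0: exp(ω) + (1)·1 = 0 ⇒ exp(ω) = -1
  r1: exp(i) + (0)·1 = 0 ⇒ exp(i) = 0
Π_2 = ω^-1 · γ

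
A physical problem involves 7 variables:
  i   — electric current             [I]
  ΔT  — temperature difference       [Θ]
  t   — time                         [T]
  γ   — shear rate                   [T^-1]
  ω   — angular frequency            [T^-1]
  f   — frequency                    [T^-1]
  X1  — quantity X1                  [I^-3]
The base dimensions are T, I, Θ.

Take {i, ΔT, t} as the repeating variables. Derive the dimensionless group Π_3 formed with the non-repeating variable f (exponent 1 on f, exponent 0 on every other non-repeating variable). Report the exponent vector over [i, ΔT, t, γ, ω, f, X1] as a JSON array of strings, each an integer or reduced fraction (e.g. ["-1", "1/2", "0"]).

["0", "0", "1", "0", "0", "1", "0"]

Dimensional matrix (T×I×Θ by i×ΔT×t×γ×ω×f×X1):
  T: [ 0  0  1 -1 -1 -1  0]
  I: [ 1  0  0  0  0  0 -3]
  Θ: [ 0  1  0  0  0  0  0]
Row reduction gives pivot columns i,ΔT,t; rank = 3
Pivot set = {i,ΔT,t}, free = {γ,ω,f,X1}
RREF:
  r0: [   1    0    0    0    0    0   -3]
  r1: [   0    1    0    0    0    0    0]
  r2: [   0    0    1   -1   -1   -1    0]
Fix exponent of f at 1, γ at 0, ω at 0, X1 at 0; solve each RREF row for its pivot's exponent:
  r0: exp(i) + (0)·1 = 0 ⇒ exp(i) = 0
  r1: exp(ΔT) + (0)·1 = 0 ⇒ exp(ΔT) = 0
  r2: exp(t) + (-1)·1 = 0 ⇒ exp(t) = 1
Π_3 = t · f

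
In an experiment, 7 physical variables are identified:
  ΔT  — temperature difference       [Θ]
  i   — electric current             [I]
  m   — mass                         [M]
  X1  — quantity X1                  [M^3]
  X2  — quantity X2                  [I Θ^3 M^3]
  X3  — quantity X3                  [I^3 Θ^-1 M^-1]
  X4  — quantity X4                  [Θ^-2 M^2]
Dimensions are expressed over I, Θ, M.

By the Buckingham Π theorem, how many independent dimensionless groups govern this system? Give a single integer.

Write exponents as rows I,Θ,M / cols ΔT,i,m,X1,X2,X3,X4:
  I: [ 0  1  0  0  1  3  0]
  Θ: [ 1  0  0  0  3 -1 -2]
  M: [ 0  0  1  3  3 -1  2]
Echelon form has 3 nonzero rows (pivots: ΔT,i,m)
Π count = n − r = 7 − 3 = 4

4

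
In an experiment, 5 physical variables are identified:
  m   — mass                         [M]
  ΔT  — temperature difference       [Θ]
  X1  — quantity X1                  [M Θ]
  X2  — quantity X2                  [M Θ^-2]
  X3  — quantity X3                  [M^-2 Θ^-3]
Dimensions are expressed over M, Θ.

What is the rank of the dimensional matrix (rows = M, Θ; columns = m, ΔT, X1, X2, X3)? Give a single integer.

Dimensional matrix (M×Θ by m×ΔT×X1×X2×X3):
  M: [ 1  0  1  1 -2]
  Θ: [ 0  1  1 -2 -3]
Row reduction gives pivot columns m,ΔT; rank = 2

2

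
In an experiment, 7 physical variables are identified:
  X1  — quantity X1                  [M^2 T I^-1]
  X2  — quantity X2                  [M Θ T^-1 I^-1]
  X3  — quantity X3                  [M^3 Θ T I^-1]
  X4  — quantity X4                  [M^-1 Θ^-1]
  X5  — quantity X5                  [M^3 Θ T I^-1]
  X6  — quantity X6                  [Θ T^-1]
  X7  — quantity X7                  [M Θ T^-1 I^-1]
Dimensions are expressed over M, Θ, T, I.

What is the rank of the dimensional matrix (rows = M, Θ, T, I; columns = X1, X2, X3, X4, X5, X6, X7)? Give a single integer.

Exponent matrix [M,Θ,T,I] × [X1,X2,X3,X4,X5,X6,X7]:
  M: [ 2  1  3 -1  3  0  1]
  Θ: [ 0  1  1 -1  1  1  1]
  T: [ 1 -1  1  0  1 -1 -1]
  I: [-1 -1 -1  0 -1  0 -1]
Echelon form has 3 nonzero rows (pivots: X1,X2,X3)

3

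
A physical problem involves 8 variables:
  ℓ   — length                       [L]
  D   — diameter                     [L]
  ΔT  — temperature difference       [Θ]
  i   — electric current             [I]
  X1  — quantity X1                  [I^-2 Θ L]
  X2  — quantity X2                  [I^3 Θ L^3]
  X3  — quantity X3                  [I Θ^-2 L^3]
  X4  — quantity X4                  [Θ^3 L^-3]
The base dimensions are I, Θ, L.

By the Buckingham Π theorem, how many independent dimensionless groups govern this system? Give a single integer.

Exponent matrix [I,Θ,L] × [ℓ,D,ΔT,i,X1,X2,X3,X4]:
  I: [ 0  0  0  1 -2  3  1  0]
  Θ: [ 0  0  1  0  1  1 -2  3]
  L: [ 1  1  0  0  1  3  3 -3]
Echelon form has 3 nonzero rows (pivots: ℓ,ΔT,i)
n=8, r=3 ⇒ 5 dimensionless groups

5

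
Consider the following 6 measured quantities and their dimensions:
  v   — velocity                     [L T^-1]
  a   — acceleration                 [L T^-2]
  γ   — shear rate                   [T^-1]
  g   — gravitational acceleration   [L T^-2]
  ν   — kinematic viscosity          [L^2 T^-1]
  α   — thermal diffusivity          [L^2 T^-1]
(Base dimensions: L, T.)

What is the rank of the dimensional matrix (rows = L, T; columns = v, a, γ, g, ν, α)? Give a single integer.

2

Exponent matrix [L,T] × [v,a,γ,g,ν,α]:
  L: [ 1  1  0  1  2  2]
  T: [-1 -2 -1 -2 -1 -1]
Echelon form has 2 nonzero rows (pivots: v,a)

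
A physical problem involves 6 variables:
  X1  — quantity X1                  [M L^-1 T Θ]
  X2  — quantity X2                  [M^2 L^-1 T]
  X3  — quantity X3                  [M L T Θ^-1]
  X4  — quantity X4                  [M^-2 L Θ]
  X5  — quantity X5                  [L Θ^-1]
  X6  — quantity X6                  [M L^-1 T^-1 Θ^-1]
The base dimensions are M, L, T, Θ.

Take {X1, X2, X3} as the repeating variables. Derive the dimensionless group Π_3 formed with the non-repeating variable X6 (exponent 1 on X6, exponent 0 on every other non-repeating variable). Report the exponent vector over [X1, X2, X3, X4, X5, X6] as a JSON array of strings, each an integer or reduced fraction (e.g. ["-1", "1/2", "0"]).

Write exponents as rows M,L,T,Θ / cols X1,X2,X3,X4,X5,X6:
  M: [ 1  2  1 -2  0  1]
  L: [-1 -1  1  1  1 -1]
  T: [ 1  1  1  0  0 -1]
  Θ: [ 1  0 -1  1 -1 -1]
RREF → pivots at {X1,X2,X3} ⇒ r = 3
Repeat: X1,X2,X3; free: X4,X5,X6
RREF:
  r0: [   1    0    0  3/2 -1/2   -2]
  r1: [   0    1    0   -2    0    2]
  r2: [   0    0    1  1/2  1/2   -1]
  r3: [   0    0    0    0    0    0]
Fix exponent of X6 at 1, X4 at 0, X5 at 0; solve each RREF row for its pivot's exponent:
  r0: exp(X1) + (-2)·1 = 0 ⇒ exp(X1) = 2
  r1: exp(X2) + (2)·1 = 0 ⇒ exp(X2) = -2
  r2: exp(X3) + (-1)·1 = 0 ⇒ exp(X3) = 1
Π_3 = X1^2 · X2^-2 · X3 · X6

["2", "-2", "1", "0", "0", "1"]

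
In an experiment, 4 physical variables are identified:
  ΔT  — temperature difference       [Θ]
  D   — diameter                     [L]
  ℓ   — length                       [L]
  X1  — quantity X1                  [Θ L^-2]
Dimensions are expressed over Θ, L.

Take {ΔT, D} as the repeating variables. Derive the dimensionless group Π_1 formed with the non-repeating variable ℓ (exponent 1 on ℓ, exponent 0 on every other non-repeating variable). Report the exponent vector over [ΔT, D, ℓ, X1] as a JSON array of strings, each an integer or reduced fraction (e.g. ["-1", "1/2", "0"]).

["0", "-1", "1", "0"]

Write exponents as rows Θ,L / cols ΔT,D,ℓ,X1:
  Θ: [ 1  0  0  1]
  L: [ 0  1  1 -2]
RREF → pivots at {ΔT,D} ⇒ r = 2
Repeat: ΔT,D; free: ℓ,X1
RREF:
  r0: [   1    0    0    1]
  r1: [   0    1    1   -2]
Fix exponent of ℓ at 1, X1 at 0; solve each RREF row for its pivot's exponent:
  r0: exp(ΔT) + (0)·1 = 0 ⇒ exp(ΔT) = 0
  r1: exp(D) + (1)·1 = 0 ⇒ exp(D) = -1
Π_1 = D^-1 · ℓ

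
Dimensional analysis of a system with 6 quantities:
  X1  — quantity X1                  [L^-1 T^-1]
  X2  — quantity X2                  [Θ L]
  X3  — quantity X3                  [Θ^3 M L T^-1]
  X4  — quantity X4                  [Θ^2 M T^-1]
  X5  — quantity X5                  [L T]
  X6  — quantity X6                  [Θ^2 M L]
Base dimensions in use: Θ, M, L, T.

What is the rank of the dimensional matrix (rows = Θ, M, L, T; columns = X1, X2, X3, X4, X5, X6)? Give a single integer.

Dimensional matrix (Θ×M×L×T by X1×X2×X3×X4×X5×X6):
  Θ: [ 0  1  3  2  0  2]
  M: [ 0  0  1  1  0  1]
  L: [-1  1  1  0  1  1]
  T: [-1  0 -1 -1  1  0]
Row reduction gives pivot columns X1,X2,X3; rank = 3

3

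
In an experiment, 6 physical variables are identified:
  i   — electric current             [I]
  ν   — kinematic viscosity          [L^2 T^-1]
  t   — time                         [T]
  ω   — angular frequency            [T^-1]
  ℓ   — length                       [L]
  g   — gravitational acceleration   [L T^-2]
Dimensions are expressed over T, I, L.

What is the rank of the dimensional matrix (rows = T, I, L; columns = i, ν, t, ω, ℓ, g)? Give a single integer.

3

Dimensional matrix (T×I×L by i×ν×t×ω×ℓ×g):
  T: [ 0 -1  1 -1  0 -2]
  I: [ 1  0  0  0  0  0]
  L: [ 0  2  0  0  1  1]
Row reduction gives pivot columns i,ν,t; rank = 3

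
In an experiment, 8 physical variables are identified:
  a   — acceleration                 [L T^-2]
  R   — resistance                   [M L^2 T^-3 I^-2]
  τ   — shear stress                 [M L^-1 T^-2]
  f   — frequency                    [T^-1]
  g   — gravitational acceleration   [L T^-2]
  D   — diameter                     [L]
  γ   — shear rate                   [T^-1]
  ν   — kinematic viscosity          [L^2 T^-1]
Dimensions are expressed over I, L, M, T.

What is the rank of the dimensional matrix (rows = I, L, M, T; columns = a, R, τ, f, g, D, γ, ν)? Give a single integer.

Exponent matrix [I,L,M,T] × [a,R,τ,f,g,D,γ,ν]:
  I: [ 0 -2  0  0  0  0  0  0]
  L: [ 1  2 -1  0  1  1  0  2]
  M: [ 0  1  1  0  0  0  0  0]
  T: [-2 -3 -2 -1 -2  0 -1 -1]
Row reduction gives pivot columns a,R,τ,f; rank = 4

4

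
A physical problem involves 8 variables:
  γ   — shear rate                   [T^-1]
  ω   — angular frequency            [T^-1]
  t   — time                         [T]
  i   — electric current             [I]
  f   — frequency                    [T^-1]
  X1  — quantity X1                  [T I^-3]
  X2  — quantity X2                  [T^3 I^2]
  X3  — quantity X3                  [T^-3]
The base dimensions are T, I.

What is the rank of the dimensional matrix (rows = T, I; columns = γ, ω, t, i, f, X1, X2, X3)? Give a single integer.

2

Exponent matrix [T,I] × [γ,ω,t,i,f,X1,X2,X3]:
  T: [-1 -1  1  0 -1  1  3 -3]
  I: [ 0  0  0  1  0 -3  2  0]
RREF → pivots at {γ,i} ⇒ r = 2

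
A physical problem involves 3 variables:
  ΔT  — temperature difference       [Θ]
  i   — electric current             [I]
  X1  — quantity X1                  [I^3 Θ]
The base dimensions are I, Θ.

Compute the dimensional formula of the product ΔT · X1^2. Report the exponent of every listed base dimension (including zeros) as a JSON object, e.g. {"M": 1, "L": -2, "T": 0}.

{"I": 6, "Θ": 3}

Exponent matrix [I,Θ] × [ΔT,i,X1]:
  I: [ 0  1  3]
  Θ: [ 1  0  1]
  [I]: (1)·0+(2)·3 = 6
  [Θ]: (1)·1+(2)·1 = 3
⇒ I^6 Θ^3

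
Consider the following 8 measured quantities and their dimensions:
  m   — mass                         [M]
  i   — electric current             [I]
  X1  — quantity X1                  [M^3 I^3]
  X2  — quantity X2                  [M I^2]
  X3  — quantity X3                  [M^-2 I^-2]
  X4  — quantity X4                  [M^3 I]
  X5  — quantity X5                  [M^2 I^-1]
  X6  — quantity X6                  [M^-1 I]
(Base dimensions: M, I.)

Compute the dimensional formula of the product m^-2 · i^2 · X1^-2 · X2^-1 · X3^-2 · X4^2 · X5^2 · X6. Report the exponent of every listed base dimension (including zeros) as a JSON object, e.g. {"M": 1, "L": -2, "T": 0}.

{"M": 4, "I": -1}

Write exponents as rows M,I / cols m,i,X1,X2,X3,X4,X5,X6:
  M: [ 1  0  3  1 -2  3  2 -1]
  I: [ 0  1  3  2 -2  1 -1  1]
  [M]: (-2)·1+(2)·0+(-2)·3+(-1)·1+(-2)·-2+(2)·3+(2)·2+(1)·-1 = 4
  [I]: (-2)·0+(2)·1+(-2)·3+(-1)·2+(-2)·-2+(2)·1+(2)·-1+(1)·1 = -1
⇒ M^4 I^-1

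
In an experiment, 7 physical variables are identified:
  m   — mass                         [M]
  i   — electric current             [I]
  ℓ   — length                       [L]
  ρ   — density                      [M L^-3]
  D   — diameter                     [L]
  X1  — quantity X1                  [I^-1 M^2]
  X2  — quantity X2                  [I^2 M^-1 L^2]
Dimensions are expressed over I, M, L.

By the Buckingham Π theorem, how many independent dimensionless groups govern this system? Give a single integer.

Dimensional matrix (I×M×L by m×i×ℓ×ρ×D×X1×X2):
  I: [ 0  1  0  0  0 -1  2]
  M: [ 1  0  0  1  0  2 -1]
  L: [ 0  0  1 -3  1  0  2]
Row reduction gives pivot columns m,i,ℓ; rank = 3
Π count = n − r = 7 − 3 = 4

4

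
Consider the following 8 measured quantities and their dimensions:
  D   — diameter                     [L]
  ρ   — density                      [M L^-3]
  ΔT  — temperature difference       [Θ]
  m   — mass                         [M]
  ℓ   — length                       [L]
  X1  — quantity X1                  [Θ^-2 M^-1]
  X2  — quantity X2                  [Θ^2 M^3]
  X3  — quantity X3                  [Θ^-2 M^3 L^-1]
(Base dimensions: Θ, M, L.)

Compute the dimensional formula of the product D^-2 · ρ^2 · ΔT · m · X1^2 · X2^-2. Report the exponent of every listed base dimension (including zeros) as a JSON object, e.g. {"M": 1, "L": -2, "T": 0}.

{"Θ": -7, "M": -5, "L": -8}

Dimensional matrix (Θ×M×L by D×ρ×ΔT×m×ℓ×X1×X2×X3):
  Θ: [ 0  0  1  0  0 -2  2 -2]
  M: [ 0  1  0  1  0 -1  3  3]
  L: [ 1 -3  0  0  1  0  0 -1]
  [Θ]: (-2)·0+(2)·0+(1)·1+(1)·0+(2)·-2+(-2)·2 = -7
  [M]: (-2)·0+(2)·1+(1)·0+(1)·1+(2)·-1+(-2)·3 = -5
  [L]: (-2)·1+(2)·-3+(1)·0+(1)·0+(2)·0+(-2)·0 = -8
⇒ Θ^-7 M^-5 L^-8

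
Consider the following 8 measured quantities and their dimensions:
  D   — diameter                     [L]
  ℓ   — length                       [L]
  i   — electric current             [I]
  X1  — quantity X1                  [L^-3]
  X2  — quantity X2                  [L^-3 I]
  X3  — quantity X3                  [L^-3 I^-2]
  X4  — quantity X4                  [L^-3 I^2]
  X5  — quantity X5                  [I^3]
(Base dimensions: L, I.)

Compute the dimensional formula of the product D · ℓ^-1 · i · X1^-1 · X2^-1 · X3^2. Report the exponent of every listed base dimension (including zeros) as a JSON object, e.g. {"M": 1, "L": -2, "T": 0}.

Dimensional matrix (L×I by D×ℓ×i×X1×X2×X3×X4×X5):
  L: [ 1  1  0 -3 -3 -3 -3  0]
  I: [ 0  0  1  0  1 -2  2  3]
  [L]: (1)·1+(-1)·1+(1)·0+(-1)·-3+(-1)·-3+(2)·-3 = 0
  [I]: (1)·0+(-1)·0+(1)·1+(-1)·0+(-1)·1+(2)·-2 = -4
⇒ I^-4

{"L": 0, "I": -4}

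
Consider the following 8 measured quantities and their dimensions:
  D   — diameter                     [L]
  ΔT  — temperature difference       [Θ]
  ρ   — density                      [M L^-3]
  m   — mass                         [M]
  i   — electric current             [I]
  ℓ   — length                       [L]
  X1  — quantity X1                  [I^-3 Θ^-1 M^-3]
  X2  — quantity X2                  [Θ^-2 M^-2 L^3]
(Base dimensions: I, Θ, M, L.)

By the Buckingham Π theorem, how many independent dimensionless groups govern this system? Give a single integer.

4

Dimensional matrix (I×Θ×M×L by D×ΔT×ρ×m×i×ℓ×X1×X2):
  I: [ 0  0  0  0  1  0 -3  0]
  Θ: [ 0  1  0  0  0  0 -1 -2]
  M: [ 0  0  1  1  0  0 -3 -2]
  L: [ 1  0 -3  0  0  1  0  3]
RREF → pivots at {D,ΔT,ρ,i} ⇒ r = 4
8 vars − rank 4 = 4 Π groups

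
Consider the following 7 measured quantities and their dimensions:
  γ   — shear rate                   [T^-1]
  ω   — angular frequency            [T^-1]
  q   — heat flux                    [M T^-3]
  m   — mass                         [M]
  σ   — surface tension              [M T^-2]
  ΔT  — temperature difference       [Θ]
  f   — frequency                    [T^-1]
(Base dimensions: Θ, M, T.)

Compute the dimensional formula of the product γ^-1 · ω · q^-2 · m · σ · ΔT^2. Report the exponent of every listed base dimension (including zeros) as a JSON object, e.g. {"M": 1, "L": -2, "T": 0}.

{"Θ": 2, "M": 0, "T": 4}

Write exponents as rows Θ,M,T / cols γ,ω,q,m,σ,ΔT,f:
  Θ: [ 0  0  0  0  0  1  0]
  M: [ 0  0  1  1  1  0  0]
  T: [-1 -1 -3  0 -2  0 -1]
  [Θ]: (-1)·0+(1)·0+(-2)·0+(1)·0+(1)·0+(2)·1 = 2
  [M]: (-1)·0+(1)·0+(-2)·1+(1)·1+(1)·1+(2)·0 = 0
  [T]: (-1)·-1+(1)·-1+(-2)·-3+(1)·0+(1)·-2+(2)·0 = 4
⇒ Θ^2 T^4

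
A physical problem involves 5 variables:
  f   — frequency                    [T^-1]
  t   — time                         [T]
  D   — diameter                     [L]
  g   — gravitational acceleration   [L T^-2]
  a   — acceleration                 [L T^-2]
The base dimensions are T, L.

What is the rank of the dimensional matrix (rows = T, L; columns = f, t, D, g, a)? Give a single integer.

2

Write exponents as rows T,L / cols f,t,D,g,a:
  T: [-1  1  0 -2 -2]
  L: [ 0  0  1  1  1]
Row reduction gives pivot columns f,D; rank = 2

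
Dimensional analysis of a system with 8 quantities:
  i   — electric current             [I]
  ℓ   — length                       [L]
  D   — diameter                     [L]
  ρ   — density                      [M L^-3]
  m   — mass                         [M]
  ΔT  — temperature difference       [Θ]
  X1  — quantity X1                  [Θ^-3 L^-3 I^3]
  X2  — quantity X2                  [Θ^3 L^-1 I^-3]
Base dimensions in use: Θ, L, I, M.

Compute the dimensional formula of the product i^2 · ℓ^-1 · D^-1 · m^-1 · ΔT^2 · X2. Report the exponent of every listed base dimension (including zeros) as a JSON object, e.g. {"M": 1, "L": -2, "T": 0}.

{"Θ": 5, "L": -3, "I": -1, "M": -1}

Exponent matrix [Θ,L,I,M] × [i,ℓ,D,ρ,m,ΔT,X1,X2]:
  Θ: [ 0  0  0  0  0  1 -3  3]
  L: [ 0  1  1 -3  0  0 -3 -1]
  I: [ 1  0  0  0  0  0  3 -3]
  M: [ 0  0  0  1  1  0  0  0]
  [Θ]: (2)·0+(-1)·0+(-1)·0+(-1)·0+(2)·1+(1)·3 = 5
  [L]: (2)·0+(-1)·1+(-1)·1+(-1)·0+(2)·0+(1)·-1 = -3
  [I]: (2)·1+(-1)·0+(-1)·0+(-1)·0+(2)·0+(1)·-3 = -1
  [M]: (2)·0+(-1)·0+(-1)·0+(-1)·1+(2)·0+(1)·0 = -1
⇒ Θ^5 L^-3 I^-1 M^-1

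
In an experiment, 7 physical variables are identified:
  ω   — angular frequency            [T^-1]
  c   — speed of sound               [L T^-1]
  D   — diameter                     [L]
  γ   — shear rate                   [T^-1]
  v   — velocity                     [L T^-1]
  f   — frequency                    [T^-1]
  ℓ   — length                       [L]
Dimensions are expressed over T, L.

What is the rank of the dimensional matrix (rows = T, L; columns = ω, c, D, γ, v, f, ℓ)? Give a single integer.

Dimensional matrix (T×L by ω×c×D×γ×v×f×ℓ):
  T: [-1 -1  0 -1 -1 -1  0]
  L: [ 0  1  1  0  1  0  1]
RREF → pivots at {ω,c} ⇒ r = 2

2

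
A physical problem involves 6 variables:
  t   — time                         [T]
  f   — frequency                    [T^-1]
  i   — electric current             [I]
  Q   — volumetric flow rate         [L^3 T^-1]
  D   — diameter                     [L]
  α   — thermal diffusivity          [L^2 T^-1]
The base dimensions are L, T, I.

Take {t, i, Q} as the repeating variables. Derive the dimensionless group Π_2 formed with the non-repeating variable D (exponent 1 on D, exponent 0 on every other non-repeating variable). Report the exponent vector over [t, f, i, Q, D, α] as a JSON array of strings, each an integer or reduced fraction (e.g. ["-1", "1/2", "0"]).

["-1/3", "0", "0", "-1/3", "1", "0"]

Dimensional matrix (L×T×I by t×f×i×Q×D×α):
  L: [ 0  0  0  3  1  2]
  T: [ 1 -1  0 -1  0 -1]
  I: [ 0  0  1  0  0  0]
Echelon form has 3 nonzero rows (pivots: t,i,Q)
Pivot set = {t,i,Q}, free = {f,D,α}
RREF:
  r0: [   1   -1    0    0  1/3 -1/3]
  r1: [   0    0    1    0    0    0]
  r2: [   0    0    0    1  1/3  2/3]
Fix exponent of D at 1, f at 0, α at 0; solve each RREF row for its pivot's exponent:
  r0: exp(t) + (1/3)·1 = 0 ⇒ exp(t) = -1/3
  r1: exp(i) + (0)·1 = 0 ⇒ exp(i) = 0
  r2: exp(Q) + (1/3)·1 = 0 ⇒ exp(Q) = -1/3
Π_2 = t^(-1/3) · Q^(-1/3) · D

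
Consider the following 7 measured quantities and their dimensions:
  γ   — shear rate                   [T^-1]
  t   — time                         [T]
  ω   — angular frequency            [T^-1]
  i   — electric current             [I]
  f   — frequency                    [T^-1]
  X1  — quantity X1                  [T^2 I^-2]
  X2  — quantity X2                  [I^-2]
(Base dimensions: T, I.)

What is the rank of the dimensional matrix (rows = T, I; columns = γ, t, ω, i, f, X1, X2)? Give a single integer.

2

Write exponents as rows T,I / cols γ,t,ω,i,f,X1,X2:
  T: [-1  1 -1  0 -1  2  0]
  I: [ 0  0  0  1  0 -2 -2]
Echelon form has 2 nonzero rows (pivots: γ,i)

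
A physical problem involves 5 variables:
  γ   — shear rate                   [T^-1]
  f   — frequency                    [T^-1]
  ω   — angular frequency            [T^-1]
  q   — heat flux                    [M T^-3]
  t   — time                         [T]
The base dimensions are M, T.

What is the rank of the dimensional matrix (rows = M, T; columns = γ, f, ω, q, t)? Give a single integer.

2

Write exponents as rows M,T / cols γ,f,ω,q,t:
  M: [ 0  0  0  1  0]
  T: [-1 -1 -1 -3  1]
RREF → pivots at {γ,q} ⇒ r = 2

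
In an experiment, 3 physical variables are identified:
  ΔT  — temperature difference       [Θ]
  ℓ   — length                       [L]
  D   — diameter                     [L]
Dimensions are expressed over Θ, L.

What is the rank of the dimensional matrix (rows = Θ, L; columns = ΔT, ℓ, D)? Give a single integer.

2

Write exponents as rows Θ,L / cols ΔT,ℓ,D:
  Θ: [ 1  0  0]
  L: [ 0  1  1]
RREF → pivots at {ΔT,ℓ} ⇒ r = 2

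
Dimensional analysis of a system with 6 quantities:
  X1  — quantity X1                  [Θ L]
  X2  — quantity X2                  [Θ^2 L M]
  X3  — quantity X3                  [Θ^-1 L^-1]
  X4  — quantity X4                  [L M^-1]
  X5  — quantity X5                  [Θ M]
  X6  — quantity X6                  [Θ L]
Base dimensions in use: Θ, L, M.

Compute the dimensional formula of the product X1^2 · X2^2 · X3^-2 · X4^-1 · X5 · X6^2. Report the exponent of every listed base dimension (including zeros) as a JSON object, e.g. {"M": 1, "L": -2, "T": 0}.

{"Θ": 11, "L": 7, "M": 4}

Write exponents as rows Θ,L,M / cols X1,X2,X3,X4,X5,X6:
  Θ: [ 1  2 -1  0  1  1]
  L: [ 1  1 -1  1  0  1]
  M: [ 0  1  0 -1  1  0]
  [Θ]: (2)·1+(2)·2+(-2)·-1+(-1)·0+(1)·1+(2)·1 = 11
  [L]: (2)·1+(2)·1+(-2)·-1+(-1)·1+(1)·0+(2)·1 = 7
  [M]: (2)·0+(2)·1+(-2)·0+(-1)·-1+(1)·1+(2)·0 = 4
⇒ Θ^11 L^7 M^4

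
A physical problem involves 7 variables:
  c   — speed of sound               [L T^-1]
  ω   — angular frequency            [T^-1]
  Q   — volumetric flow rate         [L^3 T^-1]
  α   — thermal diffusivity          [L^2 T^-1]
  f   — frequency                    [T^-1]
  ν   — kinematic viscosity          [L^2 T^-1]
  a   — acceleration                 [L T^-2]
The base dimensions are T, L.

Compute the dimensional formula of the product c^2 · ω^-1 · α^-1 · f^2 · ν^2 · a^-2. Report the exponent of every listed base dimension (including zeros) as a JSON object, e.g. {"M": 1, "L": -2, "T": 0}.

Write exponents as rows T,L / cols c,ω,Q,α,f,ν,a:
  T: [-1 -1 -1 -1 -1 -1 -2]
  L: [ 1  0  3  2  0  2  1]
  [T]: (2)·-1+(-1)·-1+(-1)·-1+(2)·-1+(2)·-1+(-2)·-2 = 0
  [L]: (2)·1+(-1)·0+(-1)·2+(2)·0+(2)·2+(-2)·1 = 2
⇒ L^2

{"T": 0, "L": 2}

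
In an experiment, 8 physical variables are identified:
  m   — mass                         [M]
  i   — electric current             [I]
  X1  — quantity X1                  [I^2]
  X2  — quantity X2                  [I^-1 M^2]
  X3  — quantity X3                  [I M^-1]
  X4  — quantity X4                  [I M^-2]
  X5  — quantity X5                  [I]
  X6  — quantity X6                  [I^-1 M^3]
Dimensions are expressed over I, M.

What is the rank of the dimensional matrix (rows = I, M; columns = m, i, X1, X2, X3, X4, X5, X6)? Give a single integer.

Exponent matrix [I,M] × [m,i,X1,X2,X3,X4,X5,X6]:
  I: [ 0  1  2 -1  1  1  1 -1]
  M: [ 1  0  0  2 -1 -2  0  3]
Echelon form has 2 nonzero rows (pivots: m,i)

2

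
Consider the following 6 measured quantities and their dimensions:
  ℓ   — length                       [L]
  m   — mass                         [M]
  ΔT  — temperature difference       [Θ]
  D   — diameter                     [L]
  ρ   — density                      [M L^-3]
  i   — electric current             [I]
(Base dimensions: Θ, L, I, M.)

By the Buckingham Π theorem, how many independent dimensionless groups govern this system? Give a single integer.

Write exponents as rows Θ,L,I,M / cols ℓ,m,ΔT,D,ρ,i:
  Θ: [ 0  0  1  0  0  0]
  L: [ 1  0  0  1 -3  0]
  I: [ 0  0  0  0  0  1]
  M: [ 0  1  0  0  1  0]
RREF → pivots at {ℓ,m,ΔT,i} ⇒ r = 4
n=6, r=4 ⇒ 2 dimensionless groups

2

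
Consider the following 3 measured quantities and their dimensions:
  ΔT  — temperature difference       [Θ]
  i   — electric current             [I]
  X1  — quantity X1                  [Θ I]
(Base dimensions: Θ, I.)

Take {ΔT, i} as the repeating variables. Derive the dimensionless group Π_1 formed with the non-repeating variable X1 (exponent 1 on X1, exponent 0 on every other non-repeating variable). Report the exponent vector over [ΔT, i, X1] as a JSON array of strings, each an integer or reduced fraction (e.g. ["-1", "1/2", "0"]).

["-1", "-1", "1"]

Write exponents as rows Θ,I / cols ΔT,i,X1:
  Θ: [ 1  0  1]
  I: [ 0  1  1]
RREF → pivots at {ΔT,i} ⇒ r = 2
Pivot set = {ΔT,i}, free = {X1}
RREF:
  r0: [   1    0    1]
  r1: [   0    1    1]
Fix exponent of X1 at 1; solve each RREF row for its pivot's exponent:
  r0: exp(ΔT) + (1)·1 = 0 ⇒ exp(ΔT) = -1
  r1: exp(i) + (1)·1 = 0 ⇒ exp(i) = -1
Π_1 = ΔT^-1 · i^-1 · X1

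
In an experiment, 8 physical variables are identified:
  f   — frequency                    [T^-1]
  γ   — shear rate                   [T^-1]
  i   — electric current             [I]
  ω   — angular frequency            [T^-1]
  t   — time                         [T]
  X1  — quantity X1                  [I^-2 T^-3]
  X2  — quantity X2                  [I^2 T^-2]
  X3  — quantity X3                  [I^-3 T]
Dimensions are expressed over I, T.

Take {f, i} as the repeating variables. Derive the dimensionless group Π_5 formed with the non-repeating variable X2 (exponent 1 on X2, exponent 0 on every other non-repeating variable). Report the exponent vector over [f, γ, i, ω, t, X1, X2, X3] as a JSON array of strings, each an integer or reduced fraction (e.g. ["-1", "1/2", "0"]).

Exponent matrix [I,T] × [f,γ,i,ω,t,X1,X2,X3]:
  I: [ 0  0  1  0  0 -2  2 -3]
  T: [-1 -1  0 -1  1 -3 -2  1]
Row reduction gives pivot columns f,i; rank = 2
Pivot set = {f,i}, free = {γ,ω,t,X1,X2,X3}
RREF:
  r0: [   1    1    0    1   -1    3    2   -1]
  r1: [   0    0    1    0    0   -2    2   -3]
Fix exponent of X2 at 1, γ at 0, ω at 0, t at 0, X1 at 0, X3 at 0; solve each RREF row for its pivot's exponent:
  r0: exp(f) + (2)·1 = 0 ⇒ exp(f) = -2
  r1: exp(i) + (2)·1 = 0 ⇒ exp(i) = -2
Π_5 = f^-2 · i^-2 · X2

["-2", "0", "-2", "0", "0", "0", "1", "0"]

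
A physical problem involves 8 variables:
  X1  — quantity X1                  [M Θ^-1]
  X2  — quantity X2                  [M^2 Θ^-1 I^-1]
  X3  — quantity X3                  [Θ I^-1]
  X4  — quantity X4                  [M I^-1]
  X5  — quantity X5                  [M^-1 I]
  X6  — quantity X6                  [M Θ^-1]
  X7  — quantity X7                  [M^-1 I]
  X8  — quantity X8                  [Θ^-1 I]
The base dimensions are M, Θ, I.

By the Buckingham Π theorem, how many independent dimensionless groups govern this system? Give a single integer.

Write exponents as rows M,Θ,I / cols X1,X2,X3,X4,X5,X6,X7,X8:
  M: [ 1  2  0  1 -1  1 -1  0]
  Θ: [-1 -1  1  0  0 -1  0 -1]
  I: [ 0 -1 -1 -1  1  0  1  1]
RREF → pivots at {X1,X2} ⇒ r = 2
Π count = n − r = 8 − 2 = 6

6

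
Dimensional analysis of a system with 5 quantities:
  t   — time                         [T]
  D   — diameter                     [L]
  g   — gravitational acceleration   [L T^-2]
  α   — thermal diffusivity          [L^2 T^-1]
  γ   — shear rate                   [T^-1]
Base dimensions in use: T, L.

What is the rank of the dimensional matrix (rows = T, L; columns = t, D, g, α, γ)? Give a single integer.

2

Write exponents as rows T,L / cols t,D,g,α,γ:
  T: [ 1  0 -2 -1 -1]
  L: [ 0  1  1  2  0]
Echelon form has 2 nonzero rows (pivots: t,D)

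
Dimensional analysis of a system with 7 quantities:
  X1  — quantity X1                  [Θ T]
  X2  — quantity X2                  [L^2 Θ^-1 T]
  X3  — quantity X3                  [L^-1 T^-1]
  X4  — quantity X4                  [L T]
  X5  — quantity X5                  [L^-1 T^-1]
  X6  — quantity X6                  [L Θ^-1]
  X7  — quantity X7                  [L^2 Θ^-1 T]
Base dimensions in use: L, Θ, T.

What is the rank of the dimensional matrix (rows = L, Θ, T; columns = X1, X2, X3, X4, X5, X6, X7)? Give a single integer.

2

Dimensional matrix (L×Θ×T by X1×X2×X3×X4×X5×X6×X7):
  L: [ 0  2 -1  1 -1  1  2]
  Θ: [ 1 -1  0  0  0 -1 -1]
  T: [ 1  1 -1  1 -1  0  1]
Row reduction gives pivot columns X1,X2; rank = 2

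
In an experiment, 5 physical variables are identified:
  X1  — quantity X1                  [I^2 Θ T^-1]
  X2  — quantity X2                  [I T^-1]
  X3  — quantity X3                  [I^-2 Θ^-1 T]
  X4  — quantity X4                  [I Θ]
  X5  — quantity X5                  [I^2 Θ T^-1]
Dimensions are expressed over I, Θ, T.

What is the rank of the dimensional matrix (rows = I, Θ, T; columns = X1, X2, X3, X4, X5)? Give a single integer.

2

Exponent matrix [I,Θ,T] × [X1,X2,X3,X4,X5]:
  I: [ 2  1 -2  1  2]
  Θ: [ 1  0 -1  1  1]
  T: [-1 -1  1  0 -1]
RREF → pivots at {X1,X2} ⇒ r = 2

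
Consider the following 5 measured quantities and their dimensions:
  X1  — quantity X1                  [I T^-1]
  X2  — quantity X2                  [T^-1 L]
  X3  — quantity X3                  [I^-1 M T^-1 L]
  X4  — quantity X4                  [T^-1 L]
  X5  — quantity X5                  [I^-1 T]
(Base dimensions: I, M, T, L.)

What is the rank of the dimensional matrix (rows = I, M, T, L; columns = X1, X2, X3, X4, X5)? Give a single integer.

3

Write exponents as rows I,M,T,L / cols X1,X2,X3,X4,X5:
  I: [ 1  0 -1  0 -1]
  M: [ 0  0  1  0  0]
  T: [-1 -1 -1 -1  1]
  L: [ 0  1  1  1  0]
Echelon form has 3 nonzero rows (pivots: X1,X2,X3)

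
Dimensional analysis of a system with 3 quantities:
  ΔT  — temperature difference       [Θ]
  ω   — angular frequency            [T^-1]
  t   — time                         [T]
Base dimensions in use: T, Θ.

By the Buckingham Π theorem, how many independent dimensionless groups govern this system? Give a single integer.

1

Exponent matrix [T,Θ] × [ΔT,ω,t]:
  T: [ 0 -1  1]
  Θ: [ 1  0  0]
Row reduction gives pivot columns ΔT,ω; rank = 2
3 vars − rank 2 = 1 Π group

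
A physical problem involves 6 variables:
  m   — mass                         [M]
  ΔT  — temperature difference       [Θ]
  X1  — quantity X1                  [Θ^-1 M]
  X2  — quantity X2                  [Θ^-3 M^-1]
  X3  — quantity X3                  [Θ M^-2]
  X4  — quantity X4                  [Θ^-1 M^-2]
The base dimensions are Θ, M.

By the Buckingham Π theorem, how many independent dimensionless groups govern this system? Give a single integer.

Exponent matrix [Θ,M] × [m,ΔT,X1,X2,X3,X4]:
  Θ: [ 0  1 -1 -3  1 -1]
  M: [ 1  0  1 -1 -2 -2]
RREF → pivots at {m,ΔT} ⇒ r = 2
6 vars − rank 2 = 4 Π groups

4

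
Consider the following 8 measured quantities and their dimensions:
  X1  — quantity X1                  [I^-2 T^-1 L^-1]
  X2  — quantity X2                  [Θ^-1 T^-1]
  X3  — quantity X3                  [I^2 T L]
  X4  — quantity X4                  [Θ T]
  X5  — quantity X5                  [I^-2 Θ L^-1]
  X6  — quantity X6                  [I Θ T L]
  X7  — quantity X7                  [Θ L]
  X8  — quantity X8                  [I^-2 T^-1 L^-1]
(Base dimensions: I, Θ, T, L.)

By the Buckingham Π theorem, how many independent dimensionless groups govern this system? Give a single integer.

5

Dimensional matrix (I×Θ×T×L by X1×X2×X3×X4×X5×X6×X7×X8):
  I: [-2  0  2  0 -2  1  0 -2]
  Θ: [ 0 -1  0  1  1  1  1  0]
  T: [-1 -1  1  1  0  1  0 -1]
  L: [-1  0  1  0 -1  1  1 -1]
Echelon form has 3 nonzero rows (pivots: X1,X2,X6)
Π count = n − r = 8 − 3 = 5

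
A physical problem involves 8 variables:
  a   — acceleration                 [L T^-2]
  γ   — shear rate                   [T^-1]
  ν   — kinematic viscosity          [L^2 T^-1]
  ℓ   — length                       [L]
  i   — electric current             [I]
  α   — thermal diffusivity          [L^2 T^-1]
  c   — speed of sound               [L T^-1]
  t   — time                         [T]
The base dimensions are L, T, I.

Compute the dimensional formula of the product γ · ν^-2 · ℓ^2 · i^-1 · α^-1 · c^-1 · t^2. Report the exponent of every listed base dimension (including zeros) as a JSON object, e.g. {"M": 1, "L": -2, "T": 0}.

{"L": -5, "T": 5, "I": -1}

Write exponents as rows L,T,I / cols a,γ,ν,ℓ,i,α,c,t:
  L: [ 1  0  2  1  0  2  1  0]
  T: [-2 -1 -1  0  0 -1 -1  1]
  I: [ 0  0  0  0  1  0  0  0]
  [L]: (1)·0+(-2)·2+(2)·1+(-1)·0+(-1)·2+(-1)·1+(2)·0 = -5
  [T]: (1)·-1+(-2)·-1+(2)·0+(-1)·0+(-1)·-1+(-1)·-1+(2)·1 = 5
  [I]: (1)·0+(-2)·0+(2)·0+(-1)·1+(-1)·0+(-1)·0+(2)·0 = -1
⇒ L^-5 T^5 I^-1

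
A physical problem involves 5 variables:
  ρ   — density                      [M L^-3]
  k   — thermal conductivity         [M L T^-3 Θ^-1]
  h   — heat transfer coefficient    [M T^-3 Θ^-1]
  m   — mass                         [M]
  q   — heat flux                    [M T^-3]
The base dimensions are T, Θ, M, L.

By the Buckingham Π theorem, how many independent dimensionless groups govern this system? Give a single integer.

1

Exponent matrix [T,Θ,M,L] × [ρ,k,h,m,q]:
  T: [ 0 -3 -3  0 -3]
  Θ: [ 0 -1 -1  0  0]
  M: [ 1  1  1  1  1]
  L: [-3  1  0  0  0]
RREF → pivots at {ρ,k,h,q} ⇒ r = 4
n=5, r=4 ⇒ 1 dimensionless group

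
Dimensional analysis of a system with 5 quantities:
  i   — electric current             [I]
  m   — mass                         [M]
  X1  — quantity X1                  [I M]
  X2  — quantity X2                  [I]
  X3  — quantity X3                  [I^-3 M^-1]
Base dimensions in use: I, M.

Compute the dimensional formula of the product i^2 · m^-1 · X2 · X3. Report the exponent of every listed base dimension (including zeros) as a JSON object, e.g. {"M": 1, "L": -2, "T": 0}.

{"I": 0, "M": -2}

Exponent matrix [I,M] × [i,m,X1,X2,X3]:
  I: [ 1  0  1  1 -3]
  M: [ 0  1  1  0 -1]
  [I]: (2)·1+(-1)·0+(1)·1+(1)·-3 = 0
  [M]: (2)·0+(-1)·1+(1)·0+(1)·-1 = -2
⇒ M^-2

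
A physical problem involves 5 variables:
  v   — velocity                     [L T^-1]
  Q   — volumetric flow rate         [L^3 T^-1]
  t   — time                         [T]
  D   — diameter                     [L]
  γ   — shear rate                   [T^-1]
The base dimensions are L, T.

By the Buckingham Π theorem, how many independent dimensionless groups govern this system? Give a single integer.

3

Write exponents as rows L,T / cols v,Q,t,D,γ:
  L: [ 1  3  0  1  0]
  T: [-1 -1  1  0 -1]
Row reduction gives pivot columns v,Q; rank = 2
n=5, r=2 ⇒ 3 dimensionless groups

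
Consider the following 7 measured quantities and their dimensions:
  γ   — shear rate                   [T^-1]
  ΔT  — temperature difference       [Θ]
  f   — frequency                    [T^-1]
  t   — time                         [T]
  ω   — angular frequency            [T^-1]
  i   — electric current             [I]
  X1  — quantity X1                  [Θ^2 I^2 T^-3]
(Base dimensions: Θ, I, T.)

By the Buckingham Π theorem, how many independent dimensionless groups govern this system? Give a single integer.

Write exponents as rows Θ,I,T / cols γ,ΔT,f,t,ω,i,X1:
  Θ: [ 0  1  0  0  0  0  2]
  I: [ 0  0  0  0  0  1  2]
  T: [-1  0 -1  1 -1  0 -3]
RREF → pivots at {γ,ΔT,i} ⇒ r = 3
n=7, r=3 ⇒ 4 dimensionless groups

4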